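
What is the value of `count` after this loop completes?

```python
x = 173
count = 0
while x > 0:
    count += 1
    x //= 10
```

Count digits by repeated division by 10
`count` takes the values: 0 → 1 → 2 → 3

Answer: 3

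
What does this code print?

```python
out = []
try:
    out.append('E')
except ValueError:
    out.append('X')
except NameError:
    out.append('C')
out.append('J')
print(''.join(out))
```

Execution trace: 'E' (try body, no exception) → 'J' (after the try/except). Output: EJ

Answer: EJ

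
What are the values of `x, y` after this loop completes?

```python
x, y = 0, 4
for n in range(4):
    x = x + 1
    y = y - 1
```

x goes 0→4, y goes 4→0
`x, y` takes the values: (0, 4) → (1, 4) → (1, 3) → (2, 3) → (2, 2) → (3, 2) → (3, 1) → (4, 1) → (4, 0)

Answer: 4, 0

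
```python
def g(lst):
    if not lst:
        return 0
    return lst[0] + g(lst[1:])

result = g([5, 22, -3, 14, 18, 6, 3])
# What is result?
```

5 + 22 + (-3) + 14 + 18 + 6 + 3 + 0 = 65

Answer: 65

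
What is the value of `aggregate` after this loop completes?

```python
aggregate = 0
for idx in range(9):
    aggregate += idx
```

Sum of 0 to 8 = 36
`aggregate` takes the values: 0 → 1 → 3 → 6 → 10 → 15 → 21 → 28 → 36

Answer: 36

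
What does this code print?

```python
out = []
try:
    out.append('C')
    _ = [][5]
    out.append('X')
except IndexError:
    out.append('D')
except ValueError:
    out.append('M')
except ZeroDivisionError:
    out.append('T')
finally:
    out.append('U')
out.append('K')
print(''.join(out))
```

Execution trace: 'C' (try body) → 'D' (except IndexError) → 'U' (finally) → 'K' (after the try/except). Output: CDUK

Answer: CDUK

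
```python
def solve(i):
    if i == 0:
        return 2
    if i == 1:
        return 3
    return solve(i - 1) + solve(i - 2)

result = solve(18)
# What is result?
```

Build up from base cases: solve(0)=2, solve(1)=3, solve(2)=5, solve(3)=8, solve(4)=13, solve(5)=21, solve(6)=34, ..., solve(18)=10946

Answer: 10946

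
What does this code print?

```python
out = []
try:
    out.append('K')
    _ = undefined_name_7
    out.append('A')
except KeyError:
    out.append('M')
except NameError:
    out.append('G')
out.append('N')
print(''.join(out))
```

Execution trace: 'K' (try body) → 'G' (except NameError) → 'N' (after the try/except). Output: KGN

Answer: KGN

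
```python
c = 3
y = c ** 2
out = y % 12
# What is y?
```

Trace:
`c = 3` → c = 3
`y = c ** 2` → y = 9
`out = y % 12` → out = 9
So y = 9

Answer: 9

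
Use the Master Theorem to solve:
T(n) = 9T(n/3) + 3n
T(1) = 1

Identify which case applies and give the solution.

a=9, b=3, f(n)=3n. log_3(9) = 2. Since c=1 < 2, Case 1 applies: T(n) = Θ(n^log_b(a)) = O(n^2).

Answer: O(n^2) - Case 1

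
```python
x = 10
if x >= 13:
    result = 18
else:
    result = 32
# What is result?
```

Trace:
`x = 10` → x = 10
`if x >= 13: ...` → x >= 13 is False, take else branch → result = 32
So result = 32

Answer: 32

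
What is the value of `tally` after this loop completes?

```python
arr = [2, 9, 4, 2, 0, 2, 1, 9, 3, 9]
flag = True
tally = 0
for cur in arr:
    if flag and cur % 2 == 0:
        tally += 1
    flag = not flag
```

Count even values at even positions
`tally` takes the values: 0 → 1 → 2 → 3

Answer: 3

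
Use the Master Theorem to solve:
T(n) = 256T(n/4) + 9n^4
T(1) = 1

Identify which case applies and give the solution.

a=256, b=4, f(n)=9n^4. log_4(256) = 4. Since c=4 = 4, Case 2 applies: T(n) = Θ(n^log_b(a) · log n) = O(n^4 log n).

Answer: O(n^4 log n) - Case 2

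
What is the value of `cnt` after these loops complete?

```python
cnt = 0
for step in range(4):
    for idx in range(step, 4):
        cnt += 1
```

Upper triangle: 4 + 3 + ... + 1
`cnt` takes the values: 0 → 1 → 2 → 3 → 4 → 5 → 6 → 7 → 8 → 9 → 10

Answer: 10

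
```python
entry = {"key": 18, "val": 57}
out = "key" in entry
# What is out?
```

Trace:
`entry = {"key": 18, "val": 57}` → entry = {'key': 18, 'val': 57}
`out = "key" in entry` → out = True
So out = True

Answer: True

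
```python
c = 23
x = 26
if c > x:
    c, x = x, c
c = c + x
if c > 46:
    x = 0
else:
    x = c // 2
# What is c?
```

Trace:
`c = 23` → c = 23
`x = 26` → x = 26
`if c > x: ...` → c > x is False → no variable changes
`c = c + x` → c = 49
`if c > 46: ...` → c > 46 is True → x = 0
So c = 49

Answer: 49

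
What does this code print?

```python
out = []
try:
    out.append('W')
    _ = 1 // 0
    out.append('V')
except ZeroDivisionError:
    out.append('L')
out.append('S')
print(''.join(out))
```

Execution trace: 'W' (try body) → 'L' (except ZeroDivisionError) → 'S' (after the try/except). Output: WLS

Answer: WLS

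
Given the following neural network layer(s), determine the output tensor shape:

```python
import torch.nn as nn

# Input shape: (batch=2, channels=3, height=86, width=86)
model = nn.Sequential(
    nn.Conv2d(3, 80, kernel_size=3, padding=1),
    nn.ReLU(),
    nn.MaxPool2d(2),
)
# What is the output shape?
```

Input: (2, 3, 86, 86) -> after Conv2d: (2, 80, 86, 86) -> after ReLU: (2, 80, 86, 86) -> Output: (2, 80, 43, 43)

Answer: (2, 80, 43, 43)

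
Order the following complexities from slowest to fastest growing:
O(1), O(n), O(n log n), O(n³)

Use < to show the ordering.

Ordered by growth rate: O(1) < O(n) < O(n log n) < O(n³)

Answer: O(1) < O(n) < O(n log n) < O(n³)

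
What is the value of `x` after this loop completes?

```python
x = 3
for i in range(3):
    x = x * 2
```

Multiply by 2, 3 times: 3 * 2^3 = 24
`x` takes the values: 3 → 6 → 12 → 24

Answer: 24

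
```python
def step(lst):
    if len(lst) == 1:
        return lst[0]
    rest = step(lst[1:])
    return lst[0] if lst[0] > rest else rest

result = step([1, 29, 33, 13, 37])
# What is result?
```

Recursive max over [1, 29, 33, 13, 37] = 37

Answer: 37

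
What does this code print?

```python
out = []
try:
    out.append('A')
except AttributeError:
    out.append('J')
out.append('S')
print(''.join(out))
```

Execution trace: 'A' (try body, no exception) → 'S' (after the try/except). Output: AS

Answer: AS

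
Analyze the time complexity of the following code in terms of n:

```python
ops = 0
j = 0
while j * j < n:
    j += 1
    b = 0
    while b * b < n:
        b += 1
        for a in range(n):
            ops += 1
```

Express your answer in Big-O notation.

Each loop level contributes: √n × √n × n. Multiplying the contributions gives O(n^2).

Answer: O(n^2)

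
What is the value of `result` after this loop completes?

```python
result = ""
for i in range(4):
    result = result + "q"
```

Repeat 'q' 4 times
`result` takes the values: "" → "q" → "qq" → "qqq" → "qqqq"

Answer: "qqqq"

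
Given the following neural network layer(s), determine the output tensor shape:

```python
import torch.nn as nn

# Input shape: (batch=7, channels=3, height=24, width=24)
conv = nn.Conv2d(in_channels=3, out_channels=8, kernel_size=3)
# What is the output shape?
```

Input: (7, 3, 24, 24) -> Output: (7, 8, 22, 22)

Answer: (7, 8, 22, 22)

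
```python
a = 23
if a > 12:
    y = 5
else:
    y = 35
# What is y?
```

Trace:
`a = 23` → a = 23
`if a > 12: ...` → a > 12 is True → y = 5
So y = 5

Answer: 5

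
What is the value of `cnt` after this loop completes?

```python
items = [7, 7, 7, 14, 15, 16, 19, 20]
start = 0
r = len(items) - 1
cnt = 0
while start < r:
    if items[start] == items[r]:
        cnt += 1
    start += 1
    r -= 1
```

Count matching pairs from ends
`cnt` takes the values: 0

Answer: 0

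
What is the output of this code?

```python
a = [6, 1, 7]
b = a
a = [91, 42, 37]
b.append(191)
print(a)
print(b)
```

Key concept: rebinding vs mutation: a is rebound to a new list, b still points at the original.
Step by step:
`a = [6, 1, 7]` → a = [6, 1, 7]
`b = a` → b = [6, 1, 7] (same object as a)
`a = [91, 42, 37]` → a = [91, 42, 37]
`b.append(191)` → b = [6, 1, 7, 191]
`print(a)` → prints [91, 42, 37]
`print(b)` → prints [6, 1, 7, 191]

Answer:
[91, 42, 37]
[6, 1, 7, 191]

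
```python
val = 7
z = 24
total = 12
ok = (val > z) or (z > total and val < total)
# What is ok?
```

Trace:
`val = 7` → val = 7
`z = 24` → z = 24
`total = 12` → total = 12
`ok = (val > z) or (z > total and val < total)` → ok = True
So ok = True

Answer: True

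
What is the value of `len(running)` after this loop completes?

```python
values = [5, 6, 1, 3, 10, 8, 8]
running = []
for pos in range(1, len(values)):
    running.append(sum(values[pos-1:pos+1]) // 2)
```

Number of 2-element averages
`running` takes the values: [] → [5] → [5, 3] → [5, 3, 2] → [5, 3, 2, 6] → [5, 3, 2, 6, 9] → [5, 3, 2, 6, 9, 8]
So `len(running)` = 6

Answer: 6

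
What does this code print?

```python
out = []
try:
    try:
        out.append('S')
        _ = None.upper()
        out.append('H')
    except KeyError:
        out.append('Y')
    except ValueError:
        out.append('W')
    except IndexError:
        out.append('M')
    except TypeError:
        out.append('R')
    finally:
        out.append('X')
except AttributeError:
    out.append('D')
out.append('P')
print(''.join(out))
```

Execution trace: 'S' (try body) → 'X' (finally) → 'D' (outer except AttributeError) → 'P' (after the try/except). Output: SXDP

Answer: SXDP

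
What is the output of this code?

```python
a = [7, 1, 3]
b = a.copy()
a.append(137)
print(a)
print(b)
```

Key concept: list.copy() creates independent copy.
Step by step:
`a = [7, 1, 3]` → a = [7, 1, 3]
`b = a.copy()` → b = [7, 1, 3]
`a.append(137)` → a = [7, 1, 3, 137]
`print(a)` → prints [7, 1, 3, 137]
`print(b)` → prints [7, 1, 3]

Answer:
[7, 1, 3, 137]
[7, 1, 3]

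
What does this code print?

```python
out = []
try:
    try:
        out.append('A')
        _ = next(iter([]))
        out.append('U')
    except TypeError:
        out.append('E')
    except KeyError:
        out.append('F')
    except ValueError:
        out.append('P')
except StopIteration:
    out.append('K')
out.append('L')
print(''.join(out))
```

Execution trace: 'A' (inner try body) → 'K' (outer except StopIteration) → 'L' (after the try/except). Output: AKL

Answer: AKL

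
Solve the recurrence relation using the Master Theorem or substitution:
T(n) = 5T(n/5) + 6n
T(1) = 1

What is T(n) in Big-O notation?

By Master Theorem: a=5, b=5, f(n)=6n. Since log_5(5) = 1 and f(n) = Θ(n^1), Case 2 applies. T(n) = O(n log n).

Answer: O(n log n)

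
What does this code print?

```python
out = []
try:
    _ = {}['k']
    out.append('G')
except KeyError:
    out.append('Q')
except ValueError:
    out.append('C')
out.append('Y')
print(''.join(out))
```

Execution trace: 'Q' (except KeyError) → 'Y' (after the try/except). Output: QY

Answer: QY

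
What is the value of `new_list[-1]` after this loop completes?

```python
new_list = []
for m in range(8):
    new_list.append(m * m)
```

Last element of squares 0 to 7
`new_list` takes the values: [] → [0] → [0, 1] → [0, 1, 4] → [0, 1, 4, 9] → [0, 1, 4, 9, 16] → [0, 1, 4, 9, 16, 25] → [0, 1, 4, 9, 16, 25, 36] → [0, 1, 4, 9, 16, 25, 36, 49]
So `new_list[-1]` = 49

Answer: 49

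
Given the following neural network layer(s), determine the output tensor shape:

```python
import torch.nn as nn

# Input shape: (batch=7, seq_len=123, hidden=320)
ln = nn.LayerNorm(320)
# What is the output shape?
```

Input: (7, 123, 320) -> Output: (7, 123, 320)

Answer: (7, 123, 320)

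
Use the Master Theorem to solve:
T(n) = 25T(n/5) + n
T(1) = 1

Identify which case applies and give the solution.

a=25, b=5, f(n)=n. log_5(25) = 2. Since c=1 < 2, Case 1 applies: T(n) = Θ(n^log_b(a)) = O(n^2).

Answer: O(n^2) - Case 1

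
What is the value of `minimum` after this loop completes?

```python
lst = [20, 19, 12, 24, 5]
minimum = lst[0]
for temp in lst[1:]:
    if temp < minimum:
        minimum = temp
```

Minimum of [20, 19, 12, 24, 5]
`minimum` takes the values: 20 → 19 → 12 → 5

Answer: 5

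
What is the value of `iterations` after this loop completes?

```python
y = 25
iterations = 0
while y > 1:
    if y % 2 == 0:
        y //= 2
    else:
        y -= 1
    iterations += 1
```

Steps to reduce 25 to 1
`iterations` takes the values: 0 → 1 → 2 → 3 → 4 → 5 → 6

Answer: 6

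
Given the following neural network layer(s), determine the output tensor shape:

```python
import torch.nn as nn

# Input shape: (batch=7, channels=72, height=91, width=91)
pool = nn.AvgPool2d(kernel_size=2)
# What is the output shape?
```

Input: (7, 72, 91, 91) -> Output: (7, 72, 45, 45)

Answer: (7, 72, 45, 45)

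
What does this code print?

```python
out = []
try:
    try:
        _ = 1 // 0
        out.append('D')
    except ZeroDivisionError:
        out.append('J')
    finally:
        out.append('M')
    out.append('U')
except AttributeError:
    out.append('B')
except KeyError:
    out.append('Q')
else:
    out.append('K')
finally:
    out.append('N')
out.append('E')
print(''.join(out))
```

Execution trace: 'J' (inner except ZeroDivisionError) → 'M' (inner finally) → 'U' (try body, no exception) → 'K' (else) → 'N' (finally) → 'E' (after the try/except). Output: JMUKNE

Answer: JMUKNE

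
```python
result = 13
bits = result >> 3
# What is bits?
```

Trace:
`result = 13` → result = 13
`bits = result >> 3` → bits = 1
So bits = 1

Answer: 1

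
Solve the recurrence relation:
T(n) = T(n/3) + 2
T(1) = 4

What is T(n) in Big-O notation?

Each step divides n by 3 and adds 2. After log_3(n) steps we reach T(1)=4. So T(n) = 2·log_3(n) + 4 = O(log n).

Answer: O(log n)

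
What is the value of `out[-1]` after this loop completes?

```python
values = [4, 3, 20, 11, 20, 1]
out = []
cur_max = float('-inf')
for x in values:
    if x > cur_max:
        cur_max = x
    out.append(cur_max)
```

Running max ends at 20
`out` takes the values: [] → [4] → [4, 4] → [4, 4, 20] → [4, 4, 20, 20] → [4, 4, 20, 20, 20] → [4, 4, 20, 20, 20, 20]
So `out[-1]` = 20

Answer: 20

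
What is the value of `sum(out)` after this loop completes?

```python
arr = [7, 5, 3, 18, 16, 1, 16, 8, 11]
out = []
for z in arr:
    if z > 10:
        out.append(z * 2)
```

Sum of doubled values > 10
`out` takes the values: [] → [36] → [36, 32] → [36, 32, 32] → [36, 32, 32, 22]
So `sum(out)` = 122

Answer: 122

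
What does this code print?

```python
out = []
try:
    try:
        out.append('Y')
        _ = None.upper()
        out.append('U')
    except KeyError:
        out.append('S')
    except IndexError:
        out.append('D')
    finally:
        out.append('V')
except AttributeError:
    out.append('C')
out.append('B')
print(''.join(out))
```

Execution trace: 'Y' (try body) → 'V' (finally) → 'C' (outer except AttributeError) → 'B' (after the try/except). Output: YVCB

Answer: YVCB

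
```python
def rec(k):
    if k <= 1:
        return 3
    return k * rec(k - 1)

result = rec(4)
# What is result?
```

rec(4) = 4 * 3 * 2 * 3 = 72

Answer: 72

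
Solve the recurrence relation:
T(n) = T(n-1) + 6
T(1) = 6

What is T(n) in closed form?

Unrolling: T(n) = T(1) + 6·(n-1) = 6 + 6(n-1) = 6n.

Answer: T(n) = 6n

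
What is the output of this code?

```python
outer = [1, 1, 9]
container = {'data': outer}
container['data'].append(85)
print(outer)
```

Key concept: dict holds reference to list.
Step by step:
`outer = [1, 1, 9]` → outer = [1, 1, 9]
`container = {'data': outer}` → container = {'data': [1, 1, 9]}
`container['data'].append(85)` → outer = [1, 1, 9, 85]; container = {'data': [1, 1, 9, 85]}
`print(outer)` → prints [1, 1, 9, 85]

Answer: [1, 1, 9, 85]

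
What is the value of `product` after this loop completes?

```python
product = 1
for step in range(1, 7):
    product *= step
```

6! = 720
`product` takes the values: 1 → 2 → 6 → 24 → 120 → 720

Answer: 720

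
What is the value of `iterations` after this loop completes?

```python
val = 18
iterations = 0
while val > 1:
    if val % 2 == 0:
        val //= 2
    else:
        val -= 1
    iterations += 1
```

Steps to reduce 18 to 1
`iterations` takes the values: 0 → 1 → 2 → 3 → 4 → 5

Answer: 5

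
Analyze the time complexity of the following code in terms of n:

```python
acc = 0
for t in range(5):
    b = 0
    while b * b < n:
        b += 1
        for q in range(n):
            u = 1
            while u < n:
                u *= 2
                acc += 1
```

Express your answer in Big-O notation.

Each loop level contributes: 1 × √n × n × log n. Multiplying the contributions gives O(n√n log n).

Answer: O(n√n log n)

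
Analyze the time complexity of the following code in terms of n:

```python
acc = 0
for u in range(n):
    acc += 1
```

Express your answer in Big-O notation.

Each loop level contributes: n. Multiplying the contributions gives O(n).

Answer: O(n)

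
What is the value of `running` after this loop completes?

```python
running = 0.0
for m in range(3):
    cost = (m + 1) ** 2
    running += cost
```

Sum of squared losses 1² + 2² + ... + 3²
`running` takes the values: 0.0 → 1.0 → 5.0 → 14.0

Answer: 14.0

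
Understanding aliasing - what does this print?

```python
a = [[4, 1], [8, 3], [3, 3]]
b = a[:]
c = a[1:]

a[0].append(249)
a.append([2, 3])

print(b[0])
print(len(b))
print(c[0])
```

Key concept: slice with nested mutation.
Step by step:
`a = [[4, 1], [8, 3], [3, 3]]` → a = [[4, 1], [8, 3], [3, 3]]
`b = a[:]` → b = [[4, 1], [8, 3], [3, 3]]
`c = a[1:]` → c = [[8, 3], [3, 3]]
`a[0].append(249)` → a = [[4, 1, 249], [8, 3], [3, 3]]; b = [[4, 1, 249], [8, 3], [3, 3]]
`a.append([2, 3])` → a = [[4, 1, 249], [8, 3], [3, 3], [2, 3]]
`print(b[0])` → prints [4, 1, 249]
`print(len(b))` → prints 3
`print(c[0])` → prints [8, 3]

Answer:
[4, 1, 249]
3
[8, 3]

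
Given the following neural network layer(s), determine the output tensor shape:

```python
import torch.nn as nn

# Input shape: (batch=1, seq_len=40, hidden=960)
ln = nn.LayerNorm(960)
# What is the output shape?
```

Input: (1, 40, 960) -> Output: (1, 40, 960)

Answer: (1, 40, 960)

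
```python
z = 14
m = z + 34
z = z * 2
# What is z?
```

Trace:
`z = 14` → z = 14
`m = z + 34` → m = 48
`z = z * 2` → z = 28
So z = 28

Answer: 28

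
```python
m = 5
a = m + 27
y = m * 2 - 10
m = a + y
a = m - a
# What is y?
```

Trace:
`m = 5` → m = 5
`a = m + 27` → a = 32
`y = m * 2 - 10` → y = 0
`m = a + y` → m = 32
`a = m - a` → a = 0
So y = 0

Answer: 0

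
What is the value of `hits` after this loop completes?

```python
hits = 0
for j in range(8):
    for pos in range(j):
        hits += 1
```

Triangle number: 0+1+2+...+7
`hits` takes the values: 0 → 1 → 2 → 3 → 4 → 5 → 6 → 7 → 8 → 9 → 10 → 11 → 12 → 13 → 14 → 15 → 16 → 17 → 18 → 19 → 20 → 21 → 22 → 23 → 24 → 25 → 26 → 27 → 28

Answer: 28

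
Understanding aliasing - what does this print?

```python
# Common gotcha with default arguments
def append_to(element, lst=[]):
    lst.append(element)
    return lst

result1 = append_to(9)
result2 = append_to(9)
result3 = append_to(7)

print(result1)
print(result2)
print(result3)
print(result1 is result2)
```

Key concept: mutable default argument gotcha.
Step by step:
`result1 = append_to(9)` → result1 = [9]
`result2 = append_to(9)` → result1 = [9, 9] (same object as result2); result2 = [9, 9] (same object as result1)
`result3 = append_to(7)` → result1 = [9, 9, 7] (same object as result2, result3); result2 = [9, 9, 7] (same object as result1, result3); result3 = [9, 9, 7] (same object as result1, result2)
`print(result1)` → prints [9, 9, 7]
`print(result2)` → prints [9, 9, 7]
`print(result3)` → prints [9, 9, 7]
`print(result1 is result2)` → prints True

Answer:
[9, 9, 7]
[9, 9, 7]
[9, 9, 7]
True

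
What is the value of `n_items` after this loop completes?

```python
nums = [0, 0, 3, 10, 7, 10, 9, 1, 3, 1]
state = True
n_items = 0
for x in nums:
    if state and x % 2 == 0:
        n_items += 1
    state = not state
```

Count even values at even positions
`n_items` takes the values: 0 → 1

Answer: 1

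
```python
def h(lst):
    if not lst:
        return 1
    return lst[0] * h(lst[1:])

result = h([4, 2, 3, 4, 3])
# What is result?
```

Product over [4, 2, 3, 4, 3] = 4 * 2 * 3 * 4 * 3 = 288

Answer: 288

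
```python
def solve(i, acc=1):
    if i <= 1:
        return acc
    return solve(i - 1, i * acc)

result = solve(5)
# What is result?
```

Accumulator trace (n, acc): (5, 1) -> (4, 5) -> (3, 20) -> (2, 60) -> (1, 120) -> return 120

Answer: 120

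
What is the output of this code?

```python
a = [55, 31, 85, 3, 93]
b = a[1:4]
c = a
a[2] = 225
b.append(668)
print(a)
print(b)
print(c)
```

Key concept: slice vs alias.
Step by step:
`a = [55, 31, 85, 3, 93]` → a = [55, 31, 85, 3, 93]
`b = a[1:4]` → b = [31, 85, 3]
`c = a` → c = [55, 31, 85, 3, 93] (same object as a)
`a[2] = 225` → a = [55, 31, 225, 3, 93] (same object as c); c = [55, 31, 225, 3, 93] (same object as a)
`b.append(668)` → b = [31, 85, 3, 668]
`print(a)` → prints [55, 31, 225, 3, 93]
`print(b)` → prints [31, 85, 3, 668]
`print(c)` → prints [55, 31, 225, 3, 93]

Answer:
[55, 31, 225, 3, 93]
[31, 85, 3, 668]
[55, 31, 225, 3, 93]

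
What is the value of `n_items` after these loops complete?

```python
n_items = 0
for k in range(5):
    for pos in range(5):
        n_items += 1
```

5 * 5 = 25
`n_items` takes the values: 0 → 1 → 2 → 3 → 4 → 5 → 6 → 7 → 8 → 9 → 10 → 11 → 12 → 13 → 14 → 15 → 16 → 17 → 18 → 19 → 20 → 21 → 22 → 23 → 24 → 25

Answer: 25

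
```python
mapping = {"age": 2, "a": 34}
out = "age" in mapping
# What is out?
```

Trace:
`mapping = {"age": 2, "a": 34}` → mapping = {'age': 2, 'a': 34}
`out = "age" in mapping` → out = True
So out = True

Answer: True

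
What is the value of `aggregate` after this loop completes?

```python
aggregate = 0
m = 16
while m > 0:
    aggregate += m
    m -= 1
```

Sum 16 down to 1
`aggregate` takes the values: 0 → 16 → 31 → 45 → 58 → 70 → 81 → 91 → 100 → 108 → 115 → 121 → 126 → 130 → 133 → 135 → 136

Answer: 136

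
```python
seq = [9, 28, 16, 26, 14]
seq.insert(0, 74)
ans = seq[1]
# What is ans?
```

Trace:
`seq = [9, 28, 16, 26, 14]` → seq = [9, 28, 16, 26, 14]
`seq.insert(0, 74)` → seq = [74, 9, 28, 16, 26, 14]
`ans = seq[1]` → ans = 9
So ans = 9

Answer: 9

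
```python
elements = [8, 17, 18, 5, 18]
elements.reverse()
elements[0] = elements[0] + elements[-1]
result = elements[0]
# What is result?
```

Trace:
`elements = [8, 17, 18, 5, 18]` → elements = [8, 17, 18, 5, 18]
`elements.reverse()` → elements = [18, 5, 18, 17, 8]
`elements[0] = elements[0] + elements[-1]` → elements = [26, 5, 18, 17, 8]
`result = elements[0]` → result = 26
So result = 26

Answer: 26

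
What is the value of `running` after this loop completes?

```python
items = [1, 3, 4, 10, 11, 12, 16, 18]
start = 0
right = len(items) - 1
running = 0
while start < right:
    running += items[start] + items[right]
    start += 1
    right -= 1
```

Sum of pairs from ends
`running` takes the values: 0 → 19 → 38 → 54 → 75

Answer: 75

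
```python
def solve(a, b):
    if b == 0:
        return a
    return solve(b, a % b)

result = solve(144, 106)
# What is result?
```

solve(144, 106) -> solve(106, 38) -> solve(38, 30) -> solve(30, 8) -> solve(8, 6) -> solve(6, 2) -> solve(2, 0) -> 2

Answer: 2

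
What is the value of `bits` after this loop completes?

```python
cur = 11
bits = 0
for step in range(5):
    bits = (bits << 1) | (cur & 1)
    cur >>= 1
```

Reverse lowest 5 bits of 11
`bits` takes the values: 0 → 1 → 3 → 6 → 13 → 26

Answer: 26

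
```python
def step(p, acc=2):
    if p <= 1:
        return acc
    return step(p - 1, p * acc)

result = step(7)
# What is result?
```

Accumulator trace (n, acc): (7, 2) -> (6, 14) -> (5, 84) -> (4, 420) -> (3, 1680) -> (2, 5040) -> (1, 10080) -> return 10080

Answer: 10080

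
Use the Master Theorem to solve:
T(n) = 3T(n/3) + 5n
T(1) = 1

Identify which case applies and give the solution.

a=3, b=3, f(n)=5n. log_3(3) = 1. Since c=1 = 1, Case 2 applies: T(n) = Θ(n^log_b(a) · log n) = O(n log n).

Answer: O(n log n) - Case 2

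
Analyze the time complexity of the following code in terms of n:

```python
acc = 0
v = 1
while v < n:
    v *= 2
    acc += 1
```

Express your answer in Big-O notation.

Each loop level contributes: log n. Multiplying the contributions gives O(log n).

Answer: O(log n)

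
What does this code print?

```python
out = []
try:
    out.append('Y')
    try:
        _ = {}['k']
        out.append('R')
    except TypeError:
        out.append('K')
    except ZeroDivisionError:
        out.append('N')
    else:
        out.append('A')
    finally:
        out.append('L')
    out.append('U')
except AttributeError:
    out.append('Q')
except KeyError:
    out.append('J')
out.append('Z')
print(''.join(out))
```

Execution trace: 'Y' (try body) → 'L' (inner finally) → 'J' (except KeyError) → 'Z' (after the try/except). Output: YLJZ

Answer: YLJZ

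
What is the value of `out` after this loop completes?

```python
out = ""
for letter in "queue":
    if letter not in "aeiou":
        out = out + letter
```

Remove vowels from 'queue'
`out` takes the values: "" → "q"

Answer: "q"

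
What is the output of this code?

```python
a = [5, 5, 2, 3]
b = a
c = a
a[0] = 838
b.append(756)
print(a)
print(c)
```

Key concept: multiple aliases.
Step by step:
`a = [5, 5, 2, 3]` → a = [5, 5, 2, 3]
`b = a` → b = [5, 5, 2, 3] (same object as a)
`c = a` → c = [5, 5, 2, 3] (same object as a, b)
`a[0] = 838` → a = [838, 5, 2, 3] (same object as b, c); b = [838, 5, 2, 3] (same object as a, c); c = [838, 5, 2, 3] (same object as a, b)
`b.append(756)` → a = [838, 5, 2, 3, 756] (same object as b, c); b = [838, 5, 2, 3, 756] (same object as a, c); c = [838, 5, 2, 3, 756] (same object as a, b)
`print(a)` → prints [838, 5, 2, 3, 756]
`print(c)` → prints [838, 5, 2, 3, 756]

Answer:
[838, 5, 2, 3, 756]
[838, 5, 2, 3, 756]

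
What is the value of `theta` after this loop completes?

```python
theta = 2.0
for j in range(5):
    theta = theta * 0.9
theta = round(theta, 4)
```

Exponential decay: 2.0 * 0.9^5
`theta` takes the values: 2.0 → 1.8 → 1.62 → 1.458 → 1.3122 → 1.18098 → 1.181

Answer: 1.181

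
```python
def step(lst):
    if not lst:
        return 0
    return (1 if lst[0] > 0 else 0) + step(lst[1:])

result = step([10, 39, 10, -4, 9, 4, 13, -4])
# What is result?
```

Count of positive elements in [10, 39, 10, -4, 9, 4, 13, -4] = 6

Answer: 6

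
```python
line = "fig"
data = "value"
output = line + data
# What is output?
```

Trace:
`line = "fig"` → line = 'fig'
`data = "value"` → data = 'value'
`output = line + data` → output = 'figvalue'
So output = 'figvalue'

Answer: 'figvalue'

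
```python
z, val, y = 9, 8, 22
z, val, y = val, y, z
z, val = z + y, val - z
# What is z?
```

Trace:
`z, val, y = 9, 8, 22` → z = 9; val = 8; y = 22
`z, val, y = val, y, z` → z = 8; val = 22; y = 9
`z, val = z + y, val - z` → z = 17; val = 14
So z = 17

Answer: 17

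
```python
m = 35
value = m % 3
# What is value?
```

Trace:
`m = 35` → m = 35
`value = m % 3` → value = 2
So value = 2

Answer: 2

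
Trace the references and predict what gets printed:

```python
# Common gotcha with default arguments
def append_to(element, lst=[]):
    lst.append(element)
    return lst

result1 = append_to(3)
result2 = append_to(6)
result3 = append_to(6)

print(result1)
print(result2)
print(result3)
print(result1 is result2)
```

Key concept: mutable default argument gotcha.
Step by step:
`result1 = append_to(3)` → result1 = [3]
`result2 = append_to(6)` → result1 = [3, 6] (same object as result2); result2 = [3, 6] (same object as result1)
`result3 = append_to(6)` → result1 = [3, 6, 6] (same object as result2, result3); result2 = [3, 6, 6] (same object as result1, result3); result3 = [3, 6, 6] (same object as result1, result2)
`print(result1)` → prints [3, 6, 6]
`print(result2)` → prints [3, 6, 6]
`print(result3)` → prints [3, 6, 6]
`print(result1 is result2)` → prints True

Answer:
[3, 6, 6]
[3, 6, 6]
[3, 6, 6]
True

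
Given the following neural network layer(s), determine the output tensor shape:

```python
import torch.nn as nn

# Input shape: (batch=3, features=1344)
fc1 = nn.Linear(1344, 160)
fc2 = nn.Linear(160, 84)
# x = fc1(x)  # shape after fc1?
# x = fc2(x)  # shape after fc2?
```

Input: (3, 1344) -> after fc1: (3, 160) -> Output: (3, 84)

Answer: (3, 84)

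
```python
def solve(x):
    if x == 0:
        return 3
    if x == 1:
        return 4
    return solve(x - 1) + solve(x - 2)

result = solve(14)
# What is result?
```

Build up from base cases: solve(0)=3, solve(1)=4, solve(2)=7, solve(3)=11, solve(4)=18, solve(5)=29, solve(6)=47, ..., solve(14)=2207

Answer: 2207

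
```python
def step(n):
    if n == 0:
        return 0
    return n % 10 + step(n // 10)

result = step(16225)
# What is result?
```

Sum of digits of 16225: 5 + 2 + 2 + 6 + 1 = 16

Answer: 16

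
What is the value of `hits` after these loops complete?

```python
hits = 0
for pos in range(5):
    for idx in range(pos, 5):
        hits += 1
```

Upper triangle: 5 + 4 + ... + 1
`hits` takes the values: 0 → 1 → 2 → 3 → 4 → 5 → 6 → 7 → 8 → 9 → 10 → 11 → 12 → 13 → 14 → 15

Answer: 15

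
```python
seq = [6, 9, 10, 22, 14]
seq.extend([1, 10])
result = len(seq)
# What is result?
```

Trace:
`seq = [6, 9, 10, 22, 14]` → seq = [6, 9, 10, 22, 14]
`seq.extend([1, 10])` → seq = [6, 9, 10, 22, 14, 1, 10]
`result = len(seq)` → result = 7
So result = 7

Answer: 7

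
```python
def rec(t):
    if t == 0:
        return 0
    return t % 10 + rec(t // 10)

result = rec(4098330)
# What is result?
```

Sum of digits of 4098330: 0 + 3 + 3 + 8 + 9 + 0 + 4 = 27

Answer: 27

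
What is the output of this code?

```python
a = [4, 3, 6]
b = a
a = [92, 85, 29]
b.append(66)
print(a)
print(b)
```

Key concept: rebinding vs mutation: a is rebound to a new list, b still points at the original.
Step by step:
`a = [4, 3, 6]` → a = [4, 3, 6]
`b = a` → b = [4, 3, 6] (same object as a)
`a = [92, 85, 29]` → a = [92, 85, 29]
`b.append(66)` → b = [4, 3, 6, 66]
`print(a)` → prints [92, 85, 29]
`print(b)` → prints [4, 3, 6, 66]

Answer:
[92, 85, 29]
[4, 3, 6, 66]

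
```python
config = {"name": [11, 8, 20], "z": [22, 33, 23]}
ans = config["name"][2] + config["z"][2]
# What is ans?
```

Trace:
`config = {"name": [11, 8, 20], "z": [22, 33, 23]}` → config = {'name': [11, 8, 20], 'z': [22, 33, 23]}
`ans = config["name"][2] + config["z"][2]` → ans = 43
So ans = 43

Answer: 43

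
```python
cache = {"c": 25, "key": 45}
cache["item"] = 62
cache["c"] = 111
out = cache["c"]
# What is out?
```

Trace:
`cache = {"c": 25, "key": 45}` → cache = {'c': 25, 'key': 45}
`cache["item"] = 62` → cache = {'c': 25, 'key': 45, 'item': 62}
`cache["c"] = 111` → cache = {'c': 111, 'key': 45, 'item': 62}
`out = cache["c"]` → out = 111
So out = 111

Answer: 111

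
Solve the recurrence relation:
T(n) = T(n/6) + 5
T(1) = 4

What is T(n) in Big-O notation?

Each step divides n by 6 and adds 5. After log_6(n) steps we reach T(1)=4. So T(n) = 5·log_6(n) + 4 = O(log n).

Answer: O(log n)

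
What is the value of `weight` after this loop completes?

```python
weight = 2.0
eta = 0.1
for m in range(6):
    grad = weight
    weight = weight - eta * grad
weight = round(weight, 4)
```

Gradient descent: w = 2.0 * (1 - 0.1)^6
`weight` takes the values: 2.0 → 1.8 → 1.62 → 1.458 → 1.3122 → 1.18098 → 1.062882 → 1.0629

Answer: 1.0629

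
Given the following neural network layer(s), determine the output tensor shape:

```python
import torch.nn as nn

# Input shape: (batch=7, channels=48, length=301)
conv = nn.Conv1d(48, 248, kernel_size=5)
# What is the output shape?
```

Input: (7, 48, 301) -> Output: (7, 248, 297)

Answer: (7, 248, 297)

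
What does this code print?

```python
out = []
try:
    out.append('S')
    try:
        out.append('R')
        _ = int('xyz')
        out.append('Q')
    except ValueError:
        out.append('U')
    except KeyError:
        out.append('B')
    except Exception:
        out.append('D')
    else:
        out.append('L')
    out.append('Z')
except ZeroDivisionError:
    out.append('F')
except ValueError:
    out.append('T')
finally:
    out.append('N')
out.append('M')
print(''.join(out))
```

Execution trace: 'S' (try body) → 'R' (inner try body) → 'U' (inner except ValueError) → 'Z' (try body, no exception) → 'N' (finally) → 'M' (after the try/except). Output: SRUZNM

Answer: SRUZNM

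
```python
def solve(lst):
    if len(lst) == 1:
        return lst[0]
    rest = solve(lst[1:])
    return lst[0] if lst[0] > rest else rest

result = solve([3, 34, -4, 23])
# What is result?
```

Recursive max over [3, 34, -4, 23] = 34

Answer: 34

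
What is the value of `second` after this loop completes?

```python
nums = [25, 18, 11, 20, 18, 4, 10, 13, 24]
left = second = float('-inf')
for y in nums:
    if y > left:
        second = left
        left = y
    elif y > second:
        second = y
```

Second largest (with repeats) in [25, 18, 11, 20, 18, 4, 10, 13, 24]
`second` takes the values: -inf → 18 → 20 → 24

Answer: 24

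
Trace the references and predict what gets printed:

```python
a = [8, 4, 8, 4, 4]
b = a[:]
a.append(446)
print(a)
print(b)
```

Key concept: slice [:] creates copy.
Step by step:
`a = [8, 4, 8, 4, 4]` → a = [8, 4, 8, 4, 4]
`b = a[:]` → b = [8, 4, 8, 4, 4]
`a.append(446)` → a = [8, 4, 8, 4, 4, 446]
`print(a)` → prints [8, 4, 8, 4, 4, 446]
`print(b)` → prints [8, 4, 8, 4, 4]

Answer:
[8, 4, 8, 4, 4, 446]
[8, 4, 8, 4, 4]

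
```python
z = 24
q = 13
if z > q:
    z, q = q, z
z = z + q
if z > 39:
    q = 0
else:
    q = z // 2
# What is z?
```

Trace:
`z = 24` → z = 24
`q = 13` → q = 13
`if z > q: ...` → z > q is True → z = 13; q = 24
`z = z + q` → z = 37
`if z > 39: ...` → z > 39 is False, take else branch → q = 18
So z = 37

Answer: 37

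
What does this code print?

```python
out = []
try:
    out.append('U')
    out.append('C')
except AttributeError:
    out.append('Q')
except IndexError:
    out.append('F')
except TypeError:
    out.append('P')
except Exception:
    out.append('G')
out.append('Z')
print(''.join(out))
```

Execution trace: 'U' (try body) → 'C' (try body, no exception) → 'Z' (after the try/except). Output: UCZ

Answer: UCZ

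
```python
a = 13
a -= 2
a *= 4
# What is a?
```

Trace:
`a = 13` → a = 13
`a -= 2` → a = 11
`a *= 4` → a = 44
So a = 44

Answer: 44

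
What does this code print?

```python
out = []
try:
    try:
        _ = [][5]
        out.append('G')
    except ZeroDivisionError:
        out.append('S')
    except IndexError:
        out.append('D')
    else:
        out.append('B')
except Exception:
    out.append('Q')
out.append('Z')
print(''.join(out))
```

Execution trace: 'D' (inner except IndexError) → 'Z' (after the try/except). Output: DZ

Answer: DZ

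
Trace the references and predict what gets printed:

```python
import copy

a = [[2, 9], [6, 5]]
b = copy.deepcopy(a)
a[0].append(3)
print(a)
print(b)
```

Key concept: deep copy is fully independent.
Step by step:
`a = [[2, 9], [6, 5]]` → a = [[2, 9], [6, 5]]
`b = copy.deepcopy(a)` → b = [[2, 9], [6, 5]]
`a[0].append(3)` → a = [[2, 9, 3], [6, 5]]
`print(a)` → prints [[2, 9, 3], [6, 5]]
`print(b)` → prints [[2, 9], [6, 5]]

Answer:
[[2, 9, 3], [6, 5]]
[[2, 9], [6, 5]]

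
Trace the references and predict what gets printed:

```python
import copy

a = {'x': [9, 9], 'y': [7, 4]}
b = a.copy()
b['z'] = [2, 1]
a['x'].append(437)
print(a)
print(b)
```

Key concept: shallow copy of dict with mutable values.
Step by step:
`a = {'x': [9, 9], 'y': [7, 4]}` → a = {'x': [9, 9], 'y': [7, 4]}
`b = a.copy()` → b = {'x': [9, 9], 'y': [7, 4]}
`b['z'] = [2, 1]` → b = {'x': [9, 9], 'y': [7, 4], 'z': [2, 1]}
`a['x'].append(437)` → a = {'x': [9, 9, 437], 'y': [7, 4]}; b = {'x': [9, 9, 437], 'y': [7, 4], 'z': [2, 1]}
`print(a)` → prints {'x': [9, 9, 437], 'y': [7, 4]}
`print(b)` → prints {'x': [9, 9, 437], 'y': [7, 4], 'z': [2, 1]}

Answer:
{'x': [9, 9, 437], 'y': [7, 4]}
{'x': [9, 9, 437], 'y': [7, 4], 'z': [2, 1]}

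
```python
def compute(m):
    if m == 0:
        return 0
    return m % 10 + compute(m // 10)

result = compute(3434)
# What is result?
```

Sum of digits of 3434: 4 + 3 + 4 + 3 = 14

Answer: 14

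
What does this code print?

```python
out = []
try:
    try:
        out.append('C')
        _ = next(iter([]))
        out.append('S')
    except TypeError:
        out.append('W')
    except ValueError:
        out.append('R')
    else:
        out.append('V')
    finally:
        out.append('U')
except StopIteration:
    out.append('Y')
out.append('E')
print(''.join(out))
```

Execution trace: 'C' (try body) → 'U' (finally) → 'Y' (outer except StopIteration) → 'E' (after the try/except). Output: CUYE

Answer: CUYE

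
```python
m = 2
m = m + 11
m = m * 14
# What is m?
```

Trace:
`m = 2` → m = 2
`m = m + 11` → m = 13
`m = m * 14` → m = 182
So m = 182

Answer: 182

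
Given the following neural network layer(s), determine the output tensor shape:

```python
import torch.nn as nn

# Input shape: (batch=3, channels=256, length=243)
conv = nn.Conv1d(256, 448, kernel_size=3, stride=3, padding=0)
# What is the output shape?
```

Input: (3, 256, 243) -> Output: (3, 448, 81)

Answer: (3, 448, 81)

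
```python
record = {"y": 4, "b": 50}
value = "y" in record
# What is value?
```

Trace:
`record = {"y": 4, "b": 50}` → record = {'y': 4, 'b': 50}
`value = "y" in record` → value = True
So value = True

Answer: True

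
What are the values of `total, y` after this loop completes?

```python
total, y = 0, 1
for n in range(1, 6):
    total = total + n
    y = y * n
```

Sum and factorial of 1 to 5
`total, y` takes the values: (0, 1) → (1, 1) → (3, 1) → (3, 2) → (6, 2) → (6, 6) → (10, 6) → (10, 24) → (15, 24) → (15, 120)

Answer: 15, 120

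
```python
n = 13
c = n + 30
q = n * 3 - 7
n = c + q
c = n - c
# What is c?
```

Trace:
`n = 13` → n = 13
`c = n + 30` → c = 43
`q = n * 3 - 7` → q = 32
`n = c + q` → n = 75
`c = n - c` → c = 32
So c = 32

Answer: 32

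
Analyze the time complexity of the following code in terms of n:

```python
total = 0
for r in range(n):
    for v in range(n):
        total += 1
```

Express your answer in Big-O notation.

Each loop level contributes: n × n. Multiplying the contributions gives O(n^2).

Answer: O(n^2)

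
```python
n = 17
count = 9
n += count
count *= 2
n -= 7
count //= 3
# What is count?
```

Trace:
`n = 17` → n = 17
`count = 9` → count = 9
`n += count` → n = 26
`count *= 2` → count = 18
`n -= 7` → n = 19
`count //= 3` → count = 6
So count = 6

Answer: 6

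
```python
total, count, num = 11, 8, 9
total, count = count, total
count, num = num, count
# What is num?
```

Trace:
`total, count, num = 11, 8, 9` → total = 11; count = 8; num = 9
`total, count = count, total` → total = 8; count = 11
`count, num = num, count` → count = 9; num = 11
So num = 11

Answer: 11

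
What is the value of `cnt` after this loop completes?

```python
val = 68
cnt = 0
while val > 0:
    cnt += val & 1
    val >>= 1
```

Count set bits in 68 (binary: 0b1000100)
`cnt` takes the values: 0 → 1 → 2

Answer: 2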